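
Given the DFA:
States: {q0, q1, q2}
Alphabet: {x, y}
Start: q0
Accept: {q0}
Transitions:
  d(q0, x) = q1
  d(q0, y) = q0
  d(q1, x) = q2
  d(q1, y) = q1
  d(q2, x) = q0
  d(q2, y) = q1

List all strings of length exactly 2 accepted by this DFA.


All strings of length 2: 4 total
Accepted: 1

"yy"


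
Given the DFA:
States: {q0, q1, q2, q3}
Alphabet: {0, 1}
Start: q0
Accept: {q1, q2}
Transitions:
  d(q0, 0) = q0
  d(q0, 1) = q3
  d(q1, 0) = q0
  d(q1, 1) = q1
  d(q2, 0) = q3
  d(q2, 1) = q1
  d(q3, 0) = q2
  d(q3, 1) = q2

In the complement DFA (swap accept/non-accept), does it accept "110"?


Trace: q0 -> q3 -> q2 -> q3
Final: q3
Original accept: {q1, q2}
Complement: q3 is not in original accept

Yes, complement accepts (original rejects)


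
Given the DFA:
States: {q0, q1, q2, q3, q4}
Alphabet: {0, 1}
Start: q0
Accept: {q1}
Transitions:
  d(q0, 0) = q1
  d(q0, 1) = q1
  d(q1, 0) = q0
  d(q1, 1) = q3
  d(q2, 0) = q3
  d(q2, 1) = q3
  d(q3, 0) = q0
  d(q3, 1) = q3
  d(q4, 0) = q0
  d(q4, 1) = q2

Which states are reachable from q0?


BFS from q0:
  layer 0: {q0}
  layer 1: {q1}
  layer 2: {q3}

{q0, q1, q3}


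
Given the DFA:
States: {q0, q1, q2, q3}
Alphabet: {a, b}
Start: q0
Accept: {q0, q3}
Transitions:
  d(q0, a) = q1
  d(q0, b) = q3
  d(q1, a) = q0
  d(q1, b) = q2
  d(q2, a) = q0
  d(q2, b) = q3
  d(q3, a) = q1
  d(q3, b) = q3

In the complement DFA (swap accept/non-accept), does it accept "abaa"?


Trace: q0 -> q1 -> q2 -> q0 -> q1
Final: q1
Original accept: {q0, q3}
Complement: q1 is not in original accept

Yes, complement accepts (original rejects)


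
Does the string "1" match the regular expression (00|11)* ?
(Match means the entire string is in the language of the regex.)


|string| = 1; first = '1'; last = '1'

No, "1" does not match (00|11)*


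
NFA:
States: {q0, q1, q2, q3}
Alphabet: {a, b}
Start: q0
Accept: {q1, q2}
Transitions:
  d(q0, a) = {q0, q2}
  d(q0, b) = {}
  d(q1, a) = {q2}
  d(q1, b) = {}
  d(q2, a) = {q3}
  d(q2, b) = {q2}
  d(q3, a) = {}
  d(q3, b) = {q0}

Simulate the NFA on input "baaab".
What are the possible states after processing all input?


Start: {q0}
  --b--> {}
  --a--> {}
  --a--> {}
  --a--> {}
  --b--> {}

{} (empty set, no valid transitions)


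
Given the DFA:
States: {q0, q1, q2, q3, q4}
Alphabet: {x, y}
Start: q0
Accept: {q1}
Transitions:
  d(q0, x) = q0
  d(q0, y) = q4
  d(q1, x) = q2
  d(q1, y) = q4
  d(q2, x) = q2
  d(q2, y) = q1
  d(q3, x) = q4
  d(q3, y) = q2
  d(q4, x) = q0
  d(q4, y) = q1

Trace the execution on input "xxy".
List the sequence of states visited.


Input: xxy
d(q0, x) = q0
d(q0, x) = q0
d(q0, y) = q4


q0 -> q0 -> q0 -> q4


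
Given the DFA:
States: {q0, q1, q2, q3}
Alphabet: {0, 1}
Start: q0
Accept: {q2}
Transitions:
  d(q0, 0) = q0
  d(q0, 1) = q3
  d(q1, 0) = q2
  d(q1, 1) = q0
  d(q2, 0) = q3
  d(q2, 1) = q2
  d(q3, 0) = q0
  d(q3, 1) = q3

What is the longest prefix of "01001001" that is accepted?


Run the DFA, marking each prefix where the state is accepting:
  "" -> q0 [reject]
  "0" -> q0 [reject]
  "01" -> q3 [reject]
  "010" -> q0 [reject]
  "0100" -> q0 [reject]
  "01001" -> q3 [reject]
  "010010" -> q0 [reject]
  "0100100" -> q0 [reject]
  "01001001" -> q3 [reject]

No prefix is accepted


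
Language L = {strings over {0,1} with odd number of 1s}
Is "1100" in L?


count('1') = 2; 2 mod 2 = 0

No, "1100" is not in L


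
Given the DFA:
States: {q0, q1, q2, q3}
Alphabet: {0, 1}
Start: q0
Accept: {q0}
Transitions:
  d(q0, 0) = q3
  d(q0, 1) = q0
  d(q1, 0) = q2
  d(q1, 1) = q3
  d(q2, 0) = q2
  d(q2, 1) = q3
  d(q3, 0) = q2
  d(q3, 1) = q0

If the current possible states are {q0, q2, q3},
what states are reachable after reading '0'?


Apply transition on '0' from each current state:
  d(q0, 0) = q3
  d(q2, 0) = q2
  d(q3, 0) = q2

{q2, q3}


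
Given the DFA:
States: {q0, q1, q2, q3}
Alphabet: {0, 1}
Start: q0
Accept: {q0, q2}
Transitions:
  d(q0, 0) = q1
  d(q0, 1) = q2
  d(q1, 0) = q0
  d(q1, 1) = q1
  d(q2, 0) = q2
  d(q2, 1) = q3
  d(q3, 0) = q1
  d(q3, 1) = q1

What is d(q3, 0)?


Looking up transition d(q3, 0)

q1


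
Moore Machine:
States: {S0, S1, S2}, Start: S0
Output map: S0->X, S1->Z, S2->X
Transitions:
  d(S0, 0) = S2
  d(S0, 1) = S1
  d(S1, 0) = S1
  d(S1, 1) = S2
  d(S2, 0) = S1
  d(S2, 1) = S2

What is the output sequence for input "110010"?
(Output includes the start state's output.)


Start: S0 (output X)
  --1--> S1 (output Z)
  --1--> S2 (output X)
  --0--> S1 (output Z)
  --0--> S1 (output Z)
  --1--> S2 (output X)
  --0--> S1 (output Z)

"XZXZZXZ"


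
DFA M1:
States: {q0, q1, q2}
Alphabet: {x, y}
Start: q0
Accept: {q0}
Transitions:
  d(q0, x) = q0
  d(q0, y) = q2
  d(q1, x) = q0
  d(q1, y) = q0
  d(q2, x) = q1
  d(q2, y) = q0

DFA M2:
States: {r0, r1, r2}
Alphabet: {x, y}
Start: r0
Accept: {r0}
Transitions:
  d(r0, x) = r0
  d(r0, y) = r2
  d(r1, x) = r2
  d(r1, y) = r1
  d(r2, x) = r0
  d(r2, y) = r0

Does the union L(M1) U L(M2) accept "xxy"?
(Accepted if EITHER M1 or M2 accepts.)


M1: final=q2 accepted=False
M2: final=r2 accepted=False

No, union rejects (neither accepts)


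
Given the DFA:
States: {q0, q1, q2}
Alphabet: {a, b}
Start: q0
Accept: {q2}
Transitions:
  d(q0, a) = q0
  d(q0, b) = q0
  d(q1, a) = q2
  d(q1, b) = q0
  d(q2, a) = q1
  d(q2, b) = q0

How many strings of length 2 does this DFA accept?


Enumerating all length-2 strings:
  "aa" -> q0 [reject]
  "ab" -> q0 [reject]
  "ba" -> q0 [reject]
  "bb" -> q0 [reject]

0 out of 4


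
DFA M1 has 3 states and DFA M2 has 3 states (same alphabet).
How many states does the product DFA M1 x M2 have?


Product construction pairs every M1 state with every M2 state.
3 * 3 = 9

9


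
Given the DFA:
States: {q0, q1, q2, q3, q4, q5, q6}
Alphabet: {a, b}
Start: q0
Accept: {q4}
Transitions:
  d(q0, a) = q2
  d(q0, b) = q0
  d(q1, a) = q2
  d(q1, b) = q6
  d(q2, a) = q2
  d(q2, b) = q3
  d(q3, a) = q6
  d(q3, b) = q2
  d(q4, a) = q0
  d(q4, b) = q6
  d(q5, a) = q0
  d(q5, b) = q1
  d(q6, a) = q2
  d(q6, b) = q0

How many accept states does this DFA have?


Accept states listed: {q4}
Counting: q4(1)

1


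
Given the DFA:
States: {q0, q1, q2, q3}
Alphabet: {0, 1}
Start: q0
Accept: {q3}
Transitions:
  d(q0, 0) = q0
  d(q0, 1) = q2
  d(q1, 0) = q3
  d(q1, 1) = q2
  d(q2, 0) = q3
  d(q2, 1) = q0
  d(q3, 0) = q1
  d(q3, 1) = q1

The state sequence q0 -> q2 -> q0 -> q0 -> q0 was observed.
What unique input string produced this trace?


Trace back each transition to find the symbol:
  q0 --[1]--> q2
  q2 --[1]--> q0
  q0 --[0]--> q0
  q0 --[0]--> q0

"1100"


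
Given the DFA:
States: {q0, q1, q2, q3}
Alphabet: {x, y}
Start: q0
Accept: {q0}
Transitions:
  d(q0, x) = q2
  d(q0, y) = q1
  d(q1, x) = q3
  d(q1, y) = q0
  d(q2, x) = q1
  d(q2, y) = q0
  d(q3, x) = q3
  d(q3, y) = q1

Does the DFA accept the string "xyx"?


Trace: q0 -> q2 -> q0 -> q2
Final state: q2
Accept states: {q0}

No, rejected (final state q2 is not an accept state)


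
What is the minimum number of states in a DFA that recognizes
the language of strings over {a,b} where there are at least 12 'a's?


States: count = 0, 1, ..., 11, and a final '>= 12' state.
Total: 12 + 1 = 13. Accept = '>= 12' state.

13


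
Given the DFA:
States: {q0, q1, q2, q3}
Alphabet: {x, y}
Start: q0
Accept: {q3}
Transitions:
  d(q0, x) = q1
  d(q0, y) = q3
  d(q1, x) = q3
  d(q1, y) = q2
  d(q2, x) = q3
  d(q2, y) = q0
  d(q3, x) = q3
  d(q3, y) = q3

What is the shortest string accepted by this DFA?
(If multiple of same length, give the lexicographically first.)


BFS by string length (lex-first path to each state shown):
  len 0: q0<-""
  len 1: q1<-"x", q3<-"y"
Found accept state at length 1.

"y"


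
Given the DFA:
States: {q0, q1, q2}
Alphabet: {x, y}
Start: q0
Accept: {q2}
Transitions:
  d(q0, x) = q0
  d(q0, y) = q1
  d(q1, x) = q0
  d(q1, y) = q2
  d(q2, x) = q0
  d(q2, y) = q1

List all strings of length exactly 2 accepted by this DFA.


All strings of length 2: 4 total
Accepted: 1

"yy"


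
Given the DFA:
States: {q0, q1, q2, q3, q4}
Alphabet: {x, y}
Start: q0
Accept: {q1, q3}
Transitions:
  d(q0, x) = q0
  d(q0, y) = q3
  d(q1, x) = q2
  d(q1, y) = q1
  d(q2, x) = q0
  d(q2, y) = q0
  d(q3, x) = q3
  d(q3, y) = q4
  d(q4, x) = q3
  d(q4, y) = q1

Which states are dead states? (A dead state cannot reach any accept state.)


Forward reachability from each state:
  q0 -> reaches accept state q1 (live)
  q1 -> reaches accept state q1 (live)
  q2 -> reaches accept state q1 (live)
  q3 -> reaches accept state q1 (live)
  q4 -> reaches accept state q1 (live)

None (all states can reach an accept state)


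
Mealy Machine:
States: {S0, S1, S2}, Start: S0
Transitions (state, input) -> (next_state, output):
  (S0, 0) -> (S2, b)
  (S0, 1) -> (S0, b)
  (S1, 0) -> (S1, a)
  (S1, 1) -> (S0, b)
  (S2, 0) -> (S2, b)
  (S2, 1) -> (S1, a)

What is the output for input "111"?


Step-by-step:
  (S0, 1) -> (S0, b)
  (S0, 1) -> (S0, b)
  (S0, 1) -> (S0, b)

"bbb"


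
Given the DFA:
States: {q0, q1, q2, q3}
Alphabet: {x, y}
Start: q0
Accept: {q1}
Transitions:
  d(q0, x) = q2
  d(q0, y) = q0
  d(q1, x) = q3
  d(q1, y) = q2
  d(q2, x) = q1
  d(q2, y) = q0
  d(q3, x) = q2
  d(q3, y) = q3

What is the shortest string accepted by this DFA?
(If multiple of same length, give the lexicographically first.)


BFS by string length (lex-first path to each state shown):
  len 0: q0<-""
  len 1: q0<-"y", q2<-"x"
  len 2: q0<-"xy", q1<-"xx", q2<-"yx"
Found accept state at length 2.

"xx"


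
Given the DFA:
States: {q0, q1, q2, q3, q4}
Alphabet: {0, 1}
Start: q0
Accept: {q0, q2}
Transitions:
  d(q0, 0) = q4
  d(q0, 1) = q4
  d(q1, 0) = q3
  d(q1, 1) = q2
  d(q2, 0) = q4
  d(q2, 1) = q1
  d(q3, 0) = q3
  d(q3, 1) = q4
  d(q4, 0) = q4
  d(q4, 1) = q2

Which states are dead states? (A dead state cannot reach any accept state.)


Forward reachability from each state:
  q0 -> reaches accept state q0 (live)
  q1 -> reaches accept state q2 (live)
  q2 -> reaches accept state q2 (live)
  q3 -> reaches accept state q2 (live)
  q4 -> reaches accept state q2 (live)

None (all states can reach an accept state)


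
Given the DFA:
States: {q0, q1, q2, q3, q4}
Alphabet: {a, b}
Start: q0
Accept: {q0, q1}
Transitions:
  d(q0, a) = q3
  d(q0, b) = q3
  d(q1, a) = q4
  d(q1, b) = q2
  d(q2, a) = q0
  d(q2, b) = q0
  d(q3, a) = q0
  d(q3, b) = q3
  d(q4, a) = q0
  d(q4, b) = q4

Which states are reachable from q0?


BFS from q0:
  layer 0: {q0}
  layer 1: {q3}

{q0, q3}


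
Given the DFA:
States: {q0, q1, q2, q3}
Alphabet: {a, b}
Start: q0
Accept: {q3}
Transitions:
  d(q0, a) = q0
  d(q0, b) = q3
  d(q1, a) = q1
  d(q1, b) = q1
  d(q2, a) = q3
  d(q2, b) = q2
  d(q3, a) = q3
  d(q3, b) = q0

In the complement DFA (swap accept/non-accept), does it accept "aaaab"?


Trace: q0 -> q0 -> q0 -> q0 -> q0 -> q3
Final: q3
Original accept: {q3}
Complement: q3 is in original accept

No, complement rejects (original accepts)


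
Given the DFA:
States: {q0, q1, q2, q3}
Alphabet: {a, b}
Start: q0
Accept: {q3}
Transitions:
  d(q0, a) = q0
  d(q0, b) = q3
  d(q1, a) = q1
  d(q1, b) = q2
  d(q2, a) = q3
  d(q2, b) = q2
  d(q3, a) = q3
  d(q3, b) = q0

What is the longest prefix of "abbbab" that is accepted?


Run the DFA, marking each prefix where the state is accepting:
  "" -> q0 [reject]
  "a" -> q0 [reject]
  "ab" -> q3 [accept]
  "abb" -> q0 [reject]
  "abbb" -> q3 [accept]
  "abbba" -> q3 [accept]
  "abbbab" -> q0 [reject]

"abbba"


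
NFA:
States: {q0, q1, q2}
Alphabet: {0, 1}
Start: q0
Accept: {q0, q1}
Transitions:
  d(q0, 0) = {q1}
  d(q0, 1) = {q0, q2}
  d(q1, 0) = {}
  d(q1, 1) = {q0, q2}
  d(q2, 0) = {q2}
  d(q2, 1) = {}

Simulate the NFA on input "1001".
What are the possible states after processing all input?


Start: {q0}
  --1--> {q0, q2}
  --0--> {q1, q2}
  --0--> {q2}
  --1--> {}

{} (empty set, no valid transitions)


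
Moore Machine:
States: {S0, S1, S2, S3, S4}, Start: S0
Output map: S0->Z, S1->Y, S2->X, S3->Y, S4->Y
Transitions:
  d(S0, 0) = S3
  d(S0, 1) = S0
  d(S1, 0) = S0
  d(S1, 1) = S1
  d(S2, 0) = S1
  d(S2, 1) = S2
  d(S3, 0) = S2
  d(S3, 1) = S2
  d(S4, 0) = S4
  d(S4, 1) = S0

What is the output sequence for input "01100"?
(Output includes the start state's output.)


Start: S0 (output Z)
  --0--> S3 (output Y)
  --1--> S2 (output X)
  --1--> S2 (output X)
  --0--> S1 (output Y)
  --0--> S0 (output Z)

"ZYXXYZ"


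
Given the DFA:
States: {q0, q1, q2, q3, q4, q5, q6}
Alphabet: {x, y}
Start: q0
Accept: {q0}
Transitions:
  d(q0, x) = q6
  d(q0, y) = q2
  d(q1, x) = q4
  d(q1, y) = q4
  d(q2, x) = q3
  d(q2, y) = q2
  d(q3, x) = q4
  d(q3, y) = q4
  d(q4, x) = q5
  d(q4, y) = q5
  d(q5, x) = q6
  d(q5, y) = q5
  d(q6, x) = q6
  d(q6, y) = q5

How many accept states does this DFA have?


Accept states listed: {q0}
Counting: q0(1)

1


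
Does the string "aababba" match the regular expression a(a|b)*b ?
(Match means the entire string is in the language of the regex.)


|string| = 7; first = 'a'; last = 'a'

No, "aababba" does not match a(a|b)*b


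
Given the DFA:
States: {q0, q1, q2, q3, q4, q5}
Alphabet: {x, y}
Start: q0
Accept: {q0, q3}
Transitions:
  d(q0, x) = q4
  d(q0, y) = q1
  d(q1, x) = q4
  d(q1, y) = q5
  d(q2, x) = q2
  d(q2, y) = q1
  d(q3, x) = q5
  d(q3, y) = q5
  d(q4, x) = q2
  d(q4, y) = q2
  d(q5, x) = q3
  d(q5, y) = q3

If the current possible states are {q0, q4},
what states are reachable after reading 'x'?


Apply transition on 'x' from each current state:
  d(q0, x) = q4
  d(q4, x) = q2

{q2, q4}


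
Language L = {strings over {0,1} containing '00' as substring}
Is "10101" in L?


'00' does not occur

No, "10101" is not in L


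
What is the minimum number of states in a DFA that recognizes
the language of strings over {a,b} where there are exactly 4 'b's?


States: count = 0, 1, ..., 4 (that's 5 states), plus a dead state for count > 4.
Total: 5 + 1 = 6. Accept = count-4 state.

6


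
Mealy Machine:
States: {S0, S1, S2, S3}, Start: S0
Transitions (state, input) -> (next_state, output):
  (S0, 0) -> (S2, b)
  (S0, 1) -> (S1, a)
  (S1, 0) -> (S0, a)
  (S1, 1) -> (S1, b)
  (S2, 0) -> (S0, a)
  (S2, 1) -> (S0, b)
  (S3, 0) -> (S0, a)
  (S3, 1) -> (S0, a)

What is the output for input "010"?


Step-by-step:
  (S0, 0) -> (S2, b)
  (S2, 1) -> (S0, b)
  (S0, 0) -> (S2, b)

"bbb"


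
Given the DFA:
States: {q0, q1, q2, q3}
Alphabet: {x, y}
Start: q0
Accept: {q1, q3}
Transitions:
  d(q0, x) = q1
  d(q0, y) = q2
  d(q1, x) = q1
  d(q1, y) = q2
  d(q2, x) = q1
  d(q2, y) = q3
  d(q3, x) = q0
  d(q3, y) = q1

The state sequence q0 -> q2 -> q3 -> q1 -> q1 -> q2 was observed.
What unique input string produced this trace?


Trace back each transition to find the symbol:
  q0 --[y]--> q2
  q2 --[y]--> q3
  q3 --[y]--> q1
  q1 --[x]--> q1
  q1 --[y]--> q2

"yyyxy"


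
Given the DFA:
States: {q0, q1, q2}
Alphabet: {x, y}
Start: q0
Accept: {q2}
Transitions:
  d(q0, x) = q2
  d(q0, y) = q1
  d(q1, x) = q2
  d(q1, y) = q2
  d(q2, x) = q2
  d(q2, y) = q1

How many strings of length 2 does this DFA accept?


Enumerating all length-2 strings:
  "xx" -> q2 [accept]
  "xy" -> q1 [reject]
  "yx" -> q2 [accept]
  "yy" -> q2 [accept]

3 out of 4


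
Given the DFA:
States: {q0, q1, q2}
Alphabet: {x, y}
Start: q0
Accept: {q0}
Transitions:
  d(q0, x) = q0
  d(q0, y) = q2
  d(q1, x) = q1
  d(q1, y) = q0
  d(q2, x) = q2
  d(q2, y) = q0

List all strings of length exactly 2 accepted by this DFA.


All strings of length 2: 4 total
Accepted: 2

"xx", "yy"


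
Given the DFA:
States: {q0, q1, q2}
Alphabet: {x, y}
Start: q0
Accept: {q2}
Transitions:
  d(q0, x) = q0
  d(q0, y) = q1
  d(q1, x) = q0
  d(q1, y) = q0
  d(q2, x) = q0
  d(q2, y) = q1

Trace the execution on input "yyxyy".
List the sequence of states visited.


Input: yyxyy
d(q0, y) = q1
d(q1, y) = q0
d(q0, x) = q0
d(q0, y) = q1
d(q1, y) = q0


q0 -> q1 -> q0 -> q0 -> q1 -> q0


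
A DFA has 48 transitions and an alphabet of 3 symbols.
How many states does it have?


Each state has exactly one transition per symbol.
states = transitions / |alphabet| = 48 / 3 = 16

16


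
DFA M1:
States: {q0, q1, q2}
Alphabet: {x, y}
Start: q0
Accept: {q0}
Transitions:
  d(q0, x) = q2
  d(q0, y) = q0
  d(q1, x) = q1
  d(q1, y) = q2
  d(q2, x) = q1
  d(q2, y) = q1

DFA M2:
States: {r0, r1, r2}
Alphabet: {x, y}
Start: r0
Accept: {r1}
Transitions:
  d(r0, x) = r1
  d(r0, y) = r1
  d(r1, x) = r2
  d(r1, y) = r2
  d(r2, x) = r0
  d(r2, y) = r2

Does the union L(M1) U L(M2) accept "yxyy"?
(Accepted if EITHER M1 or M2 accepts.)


M1: final=q2 accepted=False
M2: final=r2 accepted=False

No, union rejects (neither accepts)


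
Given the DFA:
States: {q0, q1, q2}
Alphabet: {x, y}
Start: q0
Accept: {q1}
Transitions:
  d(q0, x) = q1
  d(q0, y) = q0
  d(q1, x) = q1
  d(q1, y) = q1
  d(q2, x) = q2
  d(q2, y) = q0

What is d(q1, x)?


Looking up transition d(q1, x)

q1


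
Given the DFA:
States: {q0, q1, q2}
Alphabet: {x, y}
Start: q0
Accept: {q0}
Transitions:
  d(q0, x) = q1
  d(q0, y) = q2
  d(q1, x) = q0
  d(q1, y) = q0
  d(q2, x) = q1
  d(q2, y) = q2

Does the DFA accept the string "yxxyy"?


Trace: q0 -> q2 -> q1 -> q0 -> q2 -> q2
Final state: q2
Accept states: {q0}

No, rejected (final state q2 is not an accept state)


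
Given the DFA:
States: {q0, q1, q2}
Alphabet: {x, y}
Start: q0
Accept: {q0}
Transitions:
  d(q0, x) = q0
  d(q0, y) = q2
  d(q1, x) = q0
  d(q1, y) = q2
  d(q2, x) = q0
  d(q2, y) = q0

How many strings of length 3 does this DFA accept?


Enumerating all length-3 strings:
  "xxx" -> q0 [accept]
  "xxy" -> q2 [reject]
  "xyx" -> q0 [accept]
  "xyy" -> q0 [accept]
  "yxx" -> q0 [accept]
  "yxy" -> q2 [reject]
  "yyx" -> q0 [accept]
  "yyy" -> q2 [reject]

5 out of 8


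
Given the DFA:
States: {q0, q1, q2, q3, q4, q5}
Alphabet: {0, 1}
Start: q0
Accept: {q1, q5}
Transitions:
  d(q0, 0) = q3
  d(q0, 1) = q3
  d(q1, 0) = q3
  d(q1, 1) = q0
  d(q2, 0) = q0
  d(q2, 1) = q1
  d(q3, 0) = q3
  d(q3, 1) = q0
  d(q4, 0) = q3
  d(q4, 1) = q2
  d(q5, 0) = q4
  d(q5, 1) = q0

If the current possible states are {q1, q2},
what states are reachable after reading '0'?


Apply transition on '0' from each current state:
  d(q1, 0) = q3
  d(q2, 0) = q0

{q0, q3}


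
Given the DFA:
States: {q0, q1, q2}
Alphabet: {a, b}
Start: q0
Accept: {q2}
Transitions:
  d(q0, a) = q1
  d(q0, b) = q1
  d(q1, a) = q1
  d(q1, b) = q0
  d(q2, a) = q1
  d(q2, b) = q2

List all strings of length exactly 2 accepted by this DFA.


All strings of length 2: 4 total
Accepted: 0

None


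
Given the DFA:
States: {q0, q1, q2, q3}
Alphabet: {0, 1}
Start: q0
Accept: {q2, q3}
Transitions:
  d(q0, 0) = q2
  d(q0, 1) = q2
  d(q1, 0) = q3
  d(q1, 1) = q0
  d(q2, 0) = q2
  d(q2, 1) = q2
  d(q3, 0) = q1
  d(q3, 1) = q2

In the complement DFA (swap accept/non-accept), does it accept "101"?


Trace: q0 -> q2 -> q2 -> q2
Final: q2
Original accept: {q2, q3}
Complement: q2 is in original accept

No, complement rejects (original accepts)


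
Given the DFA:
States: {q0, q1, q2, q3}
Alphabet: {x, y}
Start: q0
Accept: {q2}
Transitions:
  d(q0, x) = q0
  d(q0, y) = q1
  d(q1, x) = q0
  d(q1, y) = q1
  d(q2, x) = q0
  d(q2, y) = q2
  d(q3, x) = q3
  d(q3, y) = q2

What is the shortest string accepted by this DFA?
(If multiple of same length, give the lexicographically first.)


BFS by string length (lex-first path to each state shown):
  len 0: q0<-""
  len 1: q0<-"x", q1<-"y"
  len 2: q0<-"xx", q1<-"xy"
  len 3: q0<-"xxx", q1<-"xxy"
  len 4: q0<-"xxxx", q1<-"xxxy"
  len 5: q0<-"xxxxx", q1<-"xxxxy"
  len 6: q0<-"xxxxxx", q1<-"xxxxxy"
  len 7: q0<-"xxxxxxx", q1<-"xxxxxxy"
  len 8: q0<-"xxxxxxxx", q1<-"xxxxxxxy"

No string accepted (empty language)


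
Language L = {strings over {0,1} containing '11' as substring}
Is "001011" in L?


'11' occurs at index 4

Yes, "001011" is in L


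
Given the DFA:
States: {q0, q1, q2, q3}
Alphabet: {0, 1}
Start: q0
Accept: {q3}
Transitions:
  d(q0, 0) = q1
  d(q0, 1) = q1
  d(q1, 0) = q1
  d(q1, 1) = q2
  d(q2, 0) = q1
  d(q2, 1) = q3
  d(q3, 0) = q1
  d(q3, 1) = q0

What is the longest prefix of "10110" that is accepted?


Run the DFA, marking each prefix where the state is accepting:
  "" -> q0 [reject]
  "1" -> q1 [reject]
  "10" -> q1 [reject]
  "101" -> q2 [reject]
  "1011" -> q3 [accept]
  "10110" -> q1 [reject]

"1011"


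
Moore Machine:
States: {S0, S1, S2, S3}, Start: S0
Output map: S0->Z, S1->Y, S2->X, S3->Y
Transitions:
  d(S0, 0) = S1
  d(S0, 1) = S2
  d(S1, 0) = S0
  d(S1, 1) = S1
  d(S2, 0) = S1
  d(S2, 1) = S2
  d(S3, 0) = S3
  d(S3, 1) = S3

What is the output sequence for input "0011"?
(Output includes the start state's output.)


Start: S0 (output Z)
  --0--> S1 (output Y)
  --0--> S0 (output Z)
  --1--> S2 (output X)
  --1--> S2 (output X)

"ZYZXX"


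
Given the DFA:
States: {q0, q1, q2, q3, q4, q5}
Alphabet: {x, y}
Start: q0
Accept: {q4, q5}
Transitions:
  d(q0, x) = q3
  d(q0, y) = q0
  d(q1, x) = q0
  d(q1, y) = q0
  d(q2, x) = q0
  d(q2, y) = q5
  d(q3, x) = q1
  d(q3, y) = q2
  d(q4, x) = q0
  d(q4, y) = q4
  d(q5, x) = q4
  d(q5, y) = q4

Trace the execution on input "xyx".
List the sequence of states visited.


Input: xyx
d(q0, x) = q3
d(q3, y) = q2
d(q2, x) = q0


q0 -> q3 -> q2 -> q0


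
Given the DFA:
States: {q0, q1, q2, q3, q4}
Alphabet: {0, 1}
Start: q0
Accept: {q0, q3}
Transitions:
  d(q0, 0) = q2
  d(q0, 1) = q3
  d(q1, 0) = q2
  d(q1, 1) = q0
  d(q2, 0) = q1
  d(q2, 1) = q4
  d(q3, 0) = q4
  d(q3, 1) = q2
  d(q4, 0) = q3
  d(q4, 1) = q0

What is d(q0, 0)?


Looking up transition d(q0, 0)

q2


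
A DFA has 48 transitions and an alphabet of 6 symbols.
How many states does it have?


Each state has exactly one transition per symbol.
states = transitions / |alphabet| = 48 / 6 = 8

8


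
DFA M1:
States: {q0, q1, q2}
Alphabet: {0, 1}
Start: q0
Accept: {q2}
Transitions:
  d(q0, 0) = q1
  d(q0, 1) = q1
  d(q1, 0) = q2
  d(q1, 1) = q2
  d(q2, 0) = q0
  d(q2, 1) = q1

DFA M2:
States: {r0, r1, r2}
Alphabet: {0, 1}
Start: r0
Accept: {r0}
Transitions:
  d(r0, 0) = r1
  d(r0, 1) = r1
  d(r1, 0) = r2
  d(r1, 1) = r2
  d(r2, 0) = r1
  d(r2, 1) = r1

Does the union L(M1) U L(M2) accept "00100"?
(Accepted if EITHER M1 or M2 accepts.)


M1: final=q0 accepted=False
M2: final=r1 accepted=False

No, union rejects (neither accepts)


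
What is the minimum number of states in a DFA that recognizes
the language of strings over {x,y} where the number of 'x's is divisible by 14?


States track (count of 'x') mod 14.
Need 14 states: one per remainder 0..13; accept = remainder 0.

14


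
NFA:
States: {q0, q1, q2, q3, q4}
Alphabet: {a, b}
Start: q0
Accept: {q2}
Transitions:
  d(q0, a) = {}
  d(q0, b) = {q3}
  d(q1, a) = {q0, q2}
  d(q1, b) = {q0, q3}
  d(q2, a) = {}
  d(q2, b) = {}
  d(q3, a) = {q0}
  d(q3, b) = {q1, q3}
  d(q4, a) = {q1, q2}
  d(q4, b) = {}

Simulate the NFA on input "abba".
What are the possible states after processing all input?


Start: {q0}
  --a--> {}
  --b--> {}
  --b--> {}
  --a--> {}

{} (empty set, no valid transitions)


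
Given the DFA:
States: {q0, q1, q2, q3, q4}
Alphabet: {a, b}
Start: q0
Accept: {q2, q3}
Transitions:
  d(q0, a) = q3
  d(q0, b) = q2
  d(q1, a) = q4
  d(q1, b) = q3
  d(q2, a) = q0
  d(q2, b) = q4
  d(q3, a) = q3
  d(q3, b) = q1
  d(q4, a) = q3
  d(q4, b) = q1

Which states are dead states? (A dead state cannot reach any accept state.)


Forward reachability from each state:
  q0 -> reaches accept state q2 (live)
  q1 -> reaches accept state q3 (live)
  q2 -> reaches accept state q2 (live)
  q3 -> reaches accept state q3 (live)
  q4 -> reaches accept state q3 (live)

None (all states can reach an accept state)


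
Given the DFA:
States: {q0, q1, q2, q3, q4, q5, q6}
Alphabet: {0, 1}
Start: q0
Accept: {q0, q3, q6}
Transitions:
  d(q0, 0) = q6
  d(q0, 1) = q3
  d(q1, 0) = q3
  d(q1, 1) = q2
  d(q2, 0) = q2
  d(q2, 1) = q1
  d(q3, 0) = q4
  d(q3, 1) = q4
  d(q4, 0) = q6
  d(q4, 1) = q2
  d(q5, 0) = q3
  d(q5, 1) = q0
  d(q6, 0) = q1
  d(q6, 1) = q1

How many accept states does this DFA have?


Accept states listed: {q0, q3, q6}
Counting: q0(1) q3(2) q6(3)

3


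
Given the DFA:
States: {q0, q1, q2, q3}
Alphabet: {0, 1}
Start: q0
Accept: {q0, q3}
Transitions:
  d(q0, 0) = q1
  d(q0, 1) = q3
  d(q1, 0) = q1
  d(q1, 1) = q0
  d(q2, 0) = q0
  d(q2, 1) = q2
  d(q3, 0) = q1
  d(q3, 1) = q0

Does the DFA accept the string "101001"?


Trace: q0 -> q3 -> q1 -> q0 -> q1 -> q1 -> q0
Final state: q0
Accept states: {q0, q3}

Yes, accepted (final state q0 is an accept state)


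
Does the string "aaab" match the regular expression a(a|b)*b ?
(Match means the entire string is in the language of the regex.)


|string| = 4; first = 'a'; last = 'b'

Yes, "aaab" matches a(a|b)*b


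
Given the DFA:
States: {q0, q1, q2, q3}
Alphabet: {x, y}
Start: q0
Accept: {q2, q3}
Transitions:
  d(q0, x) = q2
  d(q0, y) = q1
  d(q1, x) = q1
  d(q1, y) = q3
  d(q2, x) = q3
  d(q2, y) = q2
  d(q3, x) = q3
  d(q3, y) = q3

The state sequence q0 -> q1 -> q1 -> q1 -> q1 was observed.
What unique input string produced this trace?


Trace back each transition to find the symbol:
  q0 --[y]--> q1
  q1 --[x]--> q1
  q1 --[x]--> q1
  q1 --[x]--> q1

"yxxx"


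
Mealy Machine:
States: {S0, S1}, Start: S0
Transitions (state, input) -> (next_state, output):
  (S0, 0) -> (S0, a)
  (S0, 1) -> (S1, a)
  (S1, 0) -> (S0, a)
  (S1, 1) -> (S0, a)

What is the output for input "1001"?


Step-by-step:
  (S0, 1) -> (S1, a)
  (S1, 0) -> (S0, a)
  (S0, 0) -> (S0, a)
  (S0, 1) -> (S1, a)

"aaaa"


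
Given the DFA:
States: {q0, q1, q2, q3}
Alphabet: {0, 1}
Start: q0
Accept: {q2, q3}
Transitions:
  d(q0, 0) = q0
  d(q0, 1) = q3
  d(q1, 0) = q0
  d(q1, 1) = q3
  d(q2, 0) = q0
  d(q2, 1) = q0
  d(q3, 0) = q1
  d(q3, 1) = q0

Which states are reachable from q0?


BFS from q0:
  layer 0: {q0}
  layer 1: {q3}
  layer 2: {q1}

{q0, q1, q3}


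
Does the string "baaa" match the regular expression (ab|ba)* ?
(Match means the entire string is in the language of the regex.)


|string| = 4; first = 'b'; last = 'a'

No, "baaa" does not match (ab|ba)*


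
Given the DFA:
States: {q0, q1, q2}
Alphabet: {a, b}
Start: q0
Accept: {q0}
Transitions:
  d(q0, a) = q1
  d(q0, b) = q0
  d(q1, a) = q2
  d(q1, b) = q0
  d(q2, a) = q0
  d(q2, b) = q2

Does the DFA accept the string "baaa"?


Trace: q0 -> q0 -> q1 -> q2 -> q0
Final state: q0
Accept states: {q0}

Yes, accepted (final state q0 is an accept state)


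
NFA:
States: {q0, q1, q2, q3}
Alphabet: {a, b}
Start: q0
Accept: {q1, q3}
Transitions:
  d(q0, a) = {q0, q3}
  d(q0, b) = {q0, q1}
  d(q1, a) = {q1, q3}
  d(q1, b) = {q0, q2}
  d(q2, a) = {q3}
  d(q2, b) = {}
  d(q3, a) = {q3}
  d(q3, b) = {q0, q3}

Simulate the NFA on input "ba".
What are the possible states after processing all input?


Start: {q0}
  --b--> {q0, q1}
  --a--> {q0, q1, q3}

{q0, q1, q3}


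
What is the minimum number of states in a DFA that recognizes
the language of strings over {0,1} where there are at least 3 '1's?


States: count = 0, 1, ..., 2, and a final '>= 3' state.
Total: 3 + 1 = 4. Accept = '>= 3' state.

4


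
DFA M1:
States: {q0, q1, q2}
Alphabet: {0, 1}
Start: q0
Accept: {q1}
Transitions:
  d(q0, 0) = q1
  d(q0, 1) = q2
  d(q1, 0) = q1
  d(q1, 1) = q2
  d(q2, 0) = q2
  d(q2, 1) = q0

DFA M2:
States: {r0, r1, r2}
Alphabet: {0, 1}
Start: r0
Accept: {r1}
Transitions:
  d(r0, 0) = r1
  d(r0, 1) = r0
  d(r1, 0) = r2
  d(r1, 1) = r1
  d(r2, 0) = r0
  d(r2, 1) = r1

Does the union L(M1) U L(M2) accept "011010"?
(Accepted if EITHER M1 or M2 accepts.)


M1: final=q2 accepted=False
M2: final=r2 accepted=False

No, union rejects (neither accepts)


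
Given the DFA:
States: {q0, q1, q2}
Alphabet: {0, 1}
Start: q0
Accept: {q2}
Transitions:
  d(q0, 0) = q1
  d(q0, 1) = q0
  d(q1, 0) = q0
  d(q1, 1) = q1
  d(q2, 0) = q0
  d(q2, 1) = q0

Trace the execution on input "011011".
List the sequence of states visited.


Input: 011011
d(q0, 0) = q1
d(q1, 1) = q1
d(q1, 1) = q1
d(q1, 0) = q0
d(q0, 1) = q0
d(q0, 1) = q0


q0 -> q1 -> q1 -> q1 -> q0 -> q0 -> q0


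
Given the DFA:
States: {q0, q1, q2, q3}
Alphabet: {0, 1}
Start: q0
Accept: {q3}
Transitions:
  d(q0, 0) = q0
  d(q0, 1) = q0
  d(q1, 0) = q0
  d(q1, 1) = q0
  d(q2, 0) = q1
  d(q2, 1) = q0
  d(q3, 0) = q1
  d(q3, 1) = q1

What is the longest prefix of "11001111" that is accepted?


Run the DFA, marking each prefix where the state is accepting:
  "" -> q0 [reject]
  "1" -> q0 [reject]
  "11" -> q0 [reject]
  "110" -> q0 [reject]
  "1100" -> q0 [reject]
  "11001" -> q0 [reject]
  "110011" -> q0 [reject]
  "1100111" -> q0 [reject]
  "11001111" -> q0 [reject]

No prefix is accepted


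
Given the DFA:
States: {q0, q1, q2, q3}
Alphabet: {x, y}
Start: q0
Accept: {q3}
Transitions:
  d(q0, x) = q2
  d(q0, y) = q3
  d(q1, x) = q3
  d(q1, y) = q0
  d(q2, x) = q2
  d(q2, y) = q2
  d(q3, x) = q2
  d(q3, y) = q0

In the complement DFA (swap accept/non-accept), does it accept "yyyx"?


Trace: q0 -> q3 -> q0 -> q3 -> q2
Final: q2
Original accept: {q3}
Complement: q2 is not in original accept

Yes, complement accepts (original rejects)


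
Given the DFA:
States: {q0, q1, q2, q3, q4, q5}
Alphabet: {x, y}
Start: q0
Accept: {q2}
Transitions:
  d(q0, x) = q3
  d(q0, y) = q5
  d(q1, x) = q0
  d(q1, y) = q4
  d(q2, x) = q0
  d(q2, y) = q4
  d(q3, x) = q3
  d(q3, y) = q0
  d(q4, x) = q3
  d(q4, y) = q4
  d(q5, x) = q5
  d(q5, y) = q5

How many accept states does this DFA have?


Accept states listed: {q2}
Counting: q2(1)

1


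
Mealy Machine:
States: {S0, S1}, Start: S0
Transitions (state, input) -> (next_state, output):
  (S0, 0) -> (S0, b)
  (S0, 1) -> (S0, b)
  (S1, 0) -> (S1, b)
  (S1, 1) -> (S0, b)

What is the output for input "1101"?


Step-by-step:
  (S0, 1) -> (S0, b)
  (S0, 1) -> (S0, b)
  (S0, 0) -> (S0, b)
  (S0, 1) -> (S0, b)

"bbbb"


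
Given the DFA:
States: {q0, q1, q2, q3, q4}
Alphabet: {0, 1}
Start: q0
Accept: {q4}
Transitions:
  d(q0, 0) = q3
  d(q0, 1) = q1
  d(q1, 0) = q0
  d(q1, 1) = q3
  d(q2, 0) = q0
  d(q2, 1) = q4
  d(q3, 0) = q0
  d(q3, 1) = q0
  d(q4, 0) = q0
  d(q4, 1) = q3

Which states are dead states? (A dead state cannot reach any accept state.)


Forward reachability from each state:
  q0 -> reaches {q0, q1, q3}, no accept state (dead)
  q1 -> reaches {q0, q1, q3}, no accept state (dead)
  q2 -> reaches accept state q4 (live)
  q3 -> reaches {q0, q1, q3}, no accept state (dead)
  q4 -> reaches accept state q4 (live)

{q0, q1, q3}


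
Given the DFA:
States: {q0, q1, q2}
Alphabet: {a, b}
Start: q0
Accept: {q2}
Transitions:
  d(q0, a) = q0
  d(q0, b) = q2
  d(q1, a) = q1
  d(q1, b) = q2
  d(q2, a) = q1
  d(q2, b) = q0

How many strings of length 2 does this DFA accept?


Enumerating all length-2 strings:
  "aa" -> q0 [reject]
  "ab" -> q2 [accept]
  "ba" -> q1 [reject]
  "bb" -> q0 [reject]

1 out of 4


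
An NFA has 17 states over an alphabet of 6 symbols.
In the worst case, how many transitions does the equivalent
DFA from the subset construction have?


Subset construction: one DFA state per subset of NFA states = 2^17 = 131072 states.
Each DFA state has 6 outgoing transitions: 131072 * 6 = 786432

786432


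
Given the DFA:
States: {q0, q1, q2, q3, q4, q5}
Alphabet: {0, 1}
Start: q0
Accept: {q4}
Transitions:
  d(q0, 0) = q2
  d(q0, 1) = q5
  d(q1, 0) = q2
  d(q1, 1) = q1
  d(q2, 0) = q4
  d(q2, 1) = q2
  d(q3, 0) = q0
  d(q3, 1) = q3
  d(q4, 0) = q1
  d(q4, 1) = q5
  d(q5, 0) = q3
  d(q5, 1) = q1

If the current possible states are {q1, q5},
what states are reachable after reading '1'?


Apply transition on '1' from each current state:
  d(q1, 1) = q1
  d(q5, 1) = q1

{q1}


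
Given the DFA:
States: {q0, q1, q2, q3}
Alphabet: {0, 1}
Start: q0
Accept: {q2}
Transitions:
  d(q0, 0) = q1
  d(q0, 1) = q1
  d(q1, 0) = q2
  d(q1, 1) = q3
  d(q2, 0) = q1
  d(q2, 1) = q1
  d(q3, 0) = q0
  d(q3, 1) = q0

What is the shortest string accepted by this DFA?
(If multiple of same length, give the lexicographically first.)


BFS by string length (lex-first path to each state shown):
  len 0: q0<-""
  len 1: q1<-"0"
  len 2: q2<-"00", q3<-"01"
Found accept state at length 2.

"00"


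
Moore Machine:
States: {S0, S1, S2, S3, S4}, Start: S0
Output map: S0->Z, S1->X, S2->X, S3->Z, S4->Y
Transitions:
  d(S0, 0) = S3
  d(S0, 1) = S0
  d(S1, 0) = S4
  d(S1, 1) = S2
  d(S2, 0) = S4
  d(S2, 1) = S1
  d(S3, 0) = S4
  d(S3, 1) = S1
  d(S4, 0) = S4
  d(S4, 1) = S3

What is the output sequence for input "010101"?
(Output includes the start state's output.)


Start: S0 (output Z)
  --0--> S3 (output Z)
  --1--> S1 (output X)
  --0--> S4 (output Y)
  --1--> S3 (output Z)
  --0--> S4 (output Y)
  --1--> S3 (output Z)

"ZZXYZYZ"


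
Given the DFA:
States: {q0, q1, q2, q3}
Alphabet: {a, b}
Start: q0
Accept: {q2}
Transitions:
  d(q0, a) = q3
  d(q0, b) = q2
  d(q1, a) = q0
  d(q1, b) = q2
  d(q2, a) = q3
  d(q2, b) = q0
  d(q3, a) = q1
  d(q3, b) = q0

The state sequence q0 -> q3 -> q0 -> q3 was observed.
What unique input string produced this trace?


Trace back each transition to find the symbol:
  q0 --[a]--> q3
  q3 --[b]--> q0
  q0 --[a]--> q3

"aba"


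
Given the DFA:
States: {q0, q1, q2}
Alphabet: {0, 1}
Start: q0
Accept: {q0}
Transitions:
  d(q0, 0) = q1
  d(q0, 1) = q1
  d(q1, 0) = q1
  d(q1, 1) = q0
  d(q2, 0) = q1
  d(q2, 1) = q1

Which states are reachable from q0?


BFS from q0:
  layer 0: {q0}
  layer 1: {q1}

{q0, q1}


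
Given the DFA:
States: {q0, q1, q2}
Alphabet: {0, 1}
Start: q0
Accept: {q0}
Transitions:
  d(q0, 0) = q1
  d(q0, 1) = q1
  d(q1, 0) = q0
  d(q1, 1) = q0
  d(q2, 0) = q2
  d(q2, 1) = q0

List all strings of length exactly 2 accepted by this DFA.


All strings of length 2: 4 total
Accepted: 4

"00", "01", "10", "11"


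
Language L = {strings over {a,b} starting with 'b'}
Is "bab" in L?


first symbol = 'b'

Yes, "bab" is in L


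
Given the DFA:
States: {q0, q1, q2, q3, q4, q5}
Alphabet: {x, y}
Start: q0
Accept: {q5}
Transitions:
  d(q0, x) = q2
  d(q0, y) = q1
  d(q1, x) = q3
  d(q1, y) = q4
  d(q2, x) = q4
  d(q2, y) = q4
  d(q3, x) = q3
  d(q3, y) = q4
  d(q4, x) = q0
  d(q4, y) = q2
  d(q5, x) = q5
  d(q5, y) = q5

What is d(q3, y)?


Looking up transition d(q3, y)

q4


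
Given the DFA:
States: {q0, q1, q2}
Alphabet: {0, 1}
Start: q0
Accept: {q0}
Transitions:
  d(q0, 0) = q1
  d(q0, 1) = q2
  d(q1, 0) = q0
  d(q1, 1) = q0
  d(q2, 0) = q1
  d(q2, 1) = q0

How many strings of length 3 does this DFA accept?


Enumerating all length-3 strings:
  "000" -> q1 [reject]
  "001" -> q2 [reject]
  "010" -> q1 [reject]
  "011" -> q2 [reject]
  "100" -> q0 [accept]
  "101" -> q0 [accept]
  "110" -> q1 [reject]
  "111" -> q2 [reject]

2 out of 8


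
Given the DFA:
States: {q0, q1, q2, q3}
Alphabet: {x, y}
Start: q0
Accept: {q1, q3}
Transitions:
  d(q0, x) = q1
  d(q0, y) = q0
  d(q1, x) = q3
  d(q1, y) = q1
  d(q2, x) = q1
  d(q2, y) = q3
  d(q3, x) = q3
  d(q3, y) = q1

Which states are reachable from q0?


BFS from q0:
  layer 0: {q0}
  layer 1: {q1}
  layer 2: {q3}

{q0, q1, q3}


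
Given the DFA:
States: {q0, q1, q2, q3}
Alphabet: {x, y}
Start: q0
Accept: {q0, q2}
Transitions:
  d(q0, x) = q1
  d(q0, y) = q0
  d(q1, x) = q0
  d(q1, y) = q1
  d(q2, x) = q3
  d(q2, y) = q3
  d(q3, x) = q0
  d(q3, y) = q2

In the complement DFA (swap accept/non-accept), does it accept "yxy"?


Trace: q0 -> q0 -> q1 -> q1
Final: q1
Original accept: {q0, q2}
Complement: q1 is not in original accept

Yes, complement accepts (original rejects)


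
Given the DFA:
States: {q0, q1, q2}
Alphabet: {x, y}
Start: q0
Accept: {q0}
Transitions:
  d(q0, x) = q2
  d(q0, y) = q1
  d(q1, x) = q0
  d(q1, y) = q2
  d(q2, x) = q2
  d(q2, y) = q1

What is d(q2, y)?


Looking up transition d(q2, y)

q1


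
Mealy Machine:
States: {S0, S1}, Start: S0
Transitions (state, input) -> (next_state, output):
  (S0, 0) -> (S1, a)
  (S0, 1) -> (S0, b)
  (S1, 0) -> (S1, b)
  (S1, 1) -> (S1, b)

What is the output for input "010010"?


Step-by-step:
  (S0, 0) -> (S1, a)
  (S1, 1) -> (S1, b)
  (S1, 0) -> (S1, b)
  (S1, 0) -> (S1, b)
  (S1, 1) -> (S1, b)
  (S1, 0) -> (S1, b)

"abbbbb"


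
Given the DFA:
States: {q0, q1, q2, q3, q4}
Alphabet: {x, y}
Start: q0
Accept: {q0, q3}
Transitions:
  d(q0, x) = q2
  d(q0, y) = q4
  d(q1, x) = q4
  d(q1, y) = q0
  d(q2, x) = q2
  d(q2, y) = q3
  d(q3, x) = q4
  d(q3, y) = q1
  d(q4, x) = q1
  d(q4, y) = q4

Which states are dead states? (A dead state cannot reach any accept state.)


Forward reachability from each state:
  q0 -> reaches accept state q0 (live)
  q1 -> reaches accept state q0 (live)
  q2 -> reaches accept state q0 (live)
  q3 -> reaches accept state q0 (live)
  q4 -> reaches accept state q0 (live)

None (all states can reach an accept state)


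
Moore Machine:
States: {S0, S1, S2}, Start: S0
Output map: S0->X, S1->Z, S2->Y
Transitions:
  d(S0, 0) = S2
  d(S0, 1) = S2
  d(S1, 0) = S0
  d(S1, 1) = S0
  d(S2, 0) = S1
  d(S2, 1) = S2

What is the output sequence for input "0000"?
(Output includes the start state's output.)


Start: S0 (output X)
  --0--> S2 (output Y)
  --0--> S1 (output Z)
  --0--> S0 (output X)
  --0--> S2 (output Y)

"XYZXY"


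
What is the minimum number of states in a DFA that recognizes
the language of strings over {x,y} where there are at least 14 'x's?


States: count = 0, 1, ..., 13, and a final '>= 14' state.
Total: 14 + 1 = 15. Accept = '>= 14' state.

15


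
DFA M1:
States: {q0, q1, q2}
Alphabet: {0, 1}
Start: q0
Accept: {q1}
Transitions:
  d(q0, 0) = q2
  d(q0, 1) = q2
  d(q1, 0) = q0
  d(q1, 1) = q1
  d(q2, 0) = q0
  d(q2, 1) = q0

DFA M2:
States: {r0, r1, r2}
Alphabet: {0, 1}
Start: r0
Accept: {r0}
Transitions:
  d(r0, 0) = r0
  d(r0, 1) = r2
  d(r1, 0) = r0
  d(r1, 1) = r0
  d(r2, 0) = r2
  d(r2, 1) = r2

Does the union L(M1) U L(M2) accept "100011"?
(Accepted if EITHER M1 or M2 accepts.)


M1: final=q0 accepted=False
M2: final=r2 accepted=False

No, union rejects (neither accepts)


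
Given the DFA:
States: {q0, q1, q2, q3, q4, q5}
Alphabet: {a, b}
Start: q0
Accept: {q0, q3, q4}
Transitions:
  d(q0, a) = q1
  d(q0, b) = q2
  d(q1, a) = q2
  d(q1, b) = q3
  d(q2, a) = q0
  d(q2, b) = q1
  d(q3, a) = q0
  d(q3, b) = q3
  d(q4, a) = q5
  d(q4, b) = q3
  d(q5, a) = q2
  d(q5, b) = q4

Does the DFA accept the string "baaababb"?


Trace: q0 -> q2 -> q0 -> q1 -> q2 -> q1 -> q2 -> q1 -> q3
Final state: q3
Accept states: {q0, q3, q4}

Yes, accepted (final state q3 is an accept state)


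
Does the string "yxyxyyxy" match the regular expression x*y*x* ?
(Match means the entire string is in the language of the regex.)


|string| = 8; first = 'y'; last = 'y'

No, "yxyxyyxy" does not match x*y*x*


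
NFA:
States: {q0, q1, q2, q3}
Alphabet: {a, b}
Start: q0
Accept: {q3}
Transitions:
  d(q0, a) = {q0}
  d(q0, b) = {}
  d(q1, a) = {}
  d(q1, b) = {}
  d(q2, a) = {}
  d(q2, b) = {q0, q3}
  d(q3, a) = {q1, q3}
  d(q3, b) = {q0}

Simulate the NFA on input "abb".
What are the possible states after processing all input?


Start: {q0}
  --a--> {q0}
  --b--> {}
  --b--> {}

{} (empty set, no valid transitions)


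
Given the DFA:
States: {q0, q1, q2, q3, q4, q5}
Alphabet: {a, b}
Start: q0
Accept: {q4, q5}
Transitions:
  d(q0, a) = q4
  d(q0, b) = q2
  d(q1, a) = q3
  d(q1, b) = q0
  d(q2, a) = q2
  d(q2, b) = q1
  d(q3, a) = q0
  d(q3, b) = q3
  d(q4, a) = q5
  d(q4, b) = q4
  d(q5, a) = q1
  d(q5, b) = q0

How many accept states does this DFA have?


Accept states listed: {q4, q5}
Counting: q4(1) q5(2)

2


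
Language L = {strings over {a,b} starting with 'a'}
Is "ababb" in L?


first symbol = 'a'

Yes, "ababb" is in L


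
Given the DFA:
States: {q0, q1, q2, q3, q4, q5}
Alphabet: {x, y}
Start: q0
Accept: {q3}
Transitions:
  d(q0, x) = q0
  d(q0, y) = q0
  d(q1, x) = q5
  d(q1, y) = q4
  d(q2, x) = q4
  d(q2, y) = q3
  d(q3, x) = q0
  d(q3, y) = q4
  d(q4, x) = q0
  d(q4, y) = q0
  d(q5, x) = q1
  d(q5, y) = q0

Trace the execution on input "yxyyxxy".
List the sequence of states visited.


Input: yxyyxxy
d(q0, y) = q0
d(q0, x) = q0
d(q0, y) = q0
d(q0, y) = q0
d(q0, x) = q0
d(q0, x) = q0
d(q0, y) = q0


q0 -> q0 -> q0 -> q0 -> q0 -> q0 -> q0 -> q0
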